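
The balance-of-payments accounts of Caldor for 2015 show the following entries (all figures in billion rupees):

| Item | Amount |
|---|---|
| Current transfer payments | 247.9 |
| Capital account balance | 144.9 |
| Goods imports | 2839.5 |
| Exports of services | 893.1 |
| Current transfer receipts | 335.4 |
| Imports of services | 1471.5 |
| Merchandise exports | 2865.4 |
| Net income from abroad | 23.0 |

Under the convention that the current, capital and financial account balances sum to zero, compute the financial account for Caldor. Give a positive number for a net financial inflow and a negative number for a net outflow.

297.1

Goods balance = 2865.4 - 2839.5 = 25.9
Services balance = 893.1 - 1471.5 = -578.4
Trade balance (goods + services) = 25.9 + (-578.4) = -552.5
Net primary income = 23.0
Net secondary income = 335.4 - 247.9 = 87.5
Current account = -552.5 + 23.0 + 87.5 = -442.0
Financial account = -(-442.0 + 144.9) = 297.1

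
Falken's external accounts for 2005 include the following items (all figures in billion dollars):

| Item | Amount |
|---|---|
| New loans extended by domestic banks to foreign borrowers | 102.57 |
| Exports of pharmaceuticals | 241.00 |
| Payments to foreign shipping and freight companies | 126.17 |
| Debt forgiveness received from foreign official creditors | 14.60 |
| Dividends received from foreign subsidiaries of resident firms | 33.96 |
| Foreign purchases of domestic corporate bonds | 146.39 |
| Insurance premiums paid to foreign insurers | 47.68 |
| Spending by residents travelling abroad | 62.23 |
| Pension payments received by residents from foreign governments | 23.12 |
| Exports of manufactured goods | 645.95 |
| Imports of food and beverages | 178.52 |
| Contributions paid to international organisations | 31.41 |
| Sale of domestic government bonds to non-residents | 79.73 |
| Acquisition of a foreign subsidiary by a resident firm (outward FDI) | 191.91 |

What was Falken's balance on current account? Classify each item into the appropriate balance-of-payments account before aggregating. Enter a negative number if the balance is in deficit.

498.02

Goods: 241.00 - 178.52 + 645.95 = 708.43
Services: -47.68 - 126.17 - 62.23 = -236.08
Primary income: 33.96
Secondary income: 23.12 - 31.41 = -8.29
Current account = 708.43 + (-236.08) + 33.96 + (-8.29) = 498.02
(Excluded from the current account — financial account: new loans extended by domestic banks to foreign borrowers 102.57, foreign purchases of domestic corporate bonds 146.39, sale of domestic government bonds to non-residents 79.73, acquisition of a foreign subsidiary by a resident firm (outward FDI) 191.91; capital account: debt forgiveness received from foreign official creditors 14.60.)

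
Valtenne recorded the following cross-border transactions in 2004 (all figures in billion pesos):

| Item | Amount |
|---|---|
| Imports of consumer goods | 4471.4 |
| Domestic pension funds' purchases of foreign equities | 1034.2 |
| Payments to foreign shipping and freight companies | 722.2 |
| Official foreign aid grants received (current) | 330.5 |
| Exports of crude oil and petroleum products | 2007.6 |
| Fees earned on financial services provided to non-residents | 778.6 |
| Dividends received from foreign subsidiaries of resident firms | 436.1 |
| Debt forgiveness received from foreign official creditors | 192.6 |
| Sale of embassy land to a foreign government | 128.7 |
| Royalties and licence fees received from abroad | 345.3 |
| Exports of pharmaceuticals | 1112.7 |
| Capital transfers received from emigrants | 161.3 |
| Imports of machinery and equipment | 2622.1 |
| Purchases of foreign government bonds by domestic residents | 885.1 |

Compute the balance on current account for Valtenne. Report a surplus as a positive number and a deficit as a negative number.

Goods: 1112.7 - 4471.4 - 2622.1 + 2007.6 = -3973.2
Services: -722.2 + 345.3 + 778.6 = 401.7
Primary income: 436.1
Secondary income: 330.5
Current account = (-3973.2) + 401.7 + 436.1 + 330.5 = -2804.9
(Excluded from the current account — financial account: domestic pension funds' purchases of foreign equities 1034.2, purchases of foreign government bonds by domestic residents 885.1; capital account: debt forgiveness received from foreign official creditors 192.6, sale of embassy land to a foreign government 128.7, capital transfers received from emigrants 161.3.)

-2804.9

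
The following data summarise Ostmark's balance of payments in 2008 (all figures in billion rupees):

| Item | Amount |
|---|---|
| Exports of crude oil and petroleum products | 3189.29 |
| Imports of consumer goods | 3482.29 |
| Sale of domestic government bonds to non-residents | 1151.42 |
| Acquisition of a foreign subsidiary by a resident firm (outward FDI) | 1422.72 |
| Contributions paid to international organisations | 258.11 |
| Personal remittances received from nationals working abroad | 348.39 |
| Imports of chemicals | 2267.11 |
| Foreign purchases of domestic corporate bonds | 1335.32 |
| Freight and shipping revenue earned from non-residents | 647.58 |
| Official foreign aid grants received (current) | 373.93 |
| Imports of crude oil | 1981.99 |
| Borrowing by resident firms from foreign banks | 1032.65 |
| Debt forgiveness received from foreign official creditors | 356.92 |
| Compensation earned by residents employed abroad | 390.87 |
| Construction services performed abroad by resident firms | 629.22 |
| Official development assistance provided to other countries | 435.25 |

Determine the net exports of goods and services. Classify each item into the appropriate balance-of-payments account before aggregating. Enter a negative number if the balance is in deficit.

-3265.30

Goods: -2267.11 + 3189.29 - 1981.99 - 3482.29 = -4542.10
Services: 647.58 + 629.22 = 1276.80
Trade balance = -4542.10 + 1276.80 = -3265.30
(Excluded from the trade balance — financial account: sale of domestic government bonds to non-residents 1151.42, acquisition of a foreign subsidiary by a resident firm (outward FDI) 1422.72, foreign purchases of domestic corporate bonds 1335.32, borrowing by resident firms from foreign banks 1032.65; secondary income: contributions paid to international organisations 258.11, personal remittances received from nationals working abroad 348.39, official foreign aid grants received (current) 373.93, official development assistance provided to other countries 435.25; capital account: debt forgiveness received from foreign official creditors 356.92; primary income: compensation earned by residents employed abroad 390.87.)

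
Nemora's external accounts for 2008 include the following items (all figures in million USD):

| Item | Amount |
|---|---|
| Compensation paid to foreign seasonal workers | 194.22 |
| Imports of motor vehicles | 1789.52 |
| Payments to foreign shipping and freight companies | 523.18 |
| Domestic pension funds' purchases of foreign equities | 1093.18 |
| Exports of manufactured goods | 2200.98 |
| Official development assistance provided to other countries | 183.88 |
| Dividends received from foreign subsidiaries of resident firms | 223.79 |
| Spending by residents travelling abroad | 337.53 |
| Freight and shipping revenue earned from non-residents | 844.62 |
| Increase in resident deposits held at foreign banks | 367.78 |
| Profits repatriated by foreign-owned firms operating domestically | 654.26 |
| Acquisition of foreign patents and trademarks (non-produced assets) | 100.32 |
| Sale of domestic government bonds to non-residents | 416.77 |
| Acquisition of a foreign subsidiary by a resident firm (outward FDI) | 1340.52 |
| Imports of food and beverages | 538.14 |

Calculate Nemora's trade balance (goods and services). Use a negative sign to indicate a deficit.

-142.77

Goods: 2200.98 - 1789.52 - 538.14 = -126.68
Services: 844.62 - 523.18 - 337.53 = -16.09
Trade balance = -126.68 + (-16.09) = -142.77
(Excluded from the trade balance — primary income: compensation paid to foreign seasonal workers 194.22, dividends received from foreign subsidiaries of resident firms 223.79, profits repatriated by foreign-owned firms operating domestically 654.26; financial account: domestic pension funds' purchases of foreign equities 1093.18, increase in resident deposits held at foreign banks 367.78, sale of domestic government bonds to non-residents 416.77, acquisition of a foreign subsidiary by a resident firm (outward FDI) 1340.52; secondary income: official development assistance provided to other countries 183.88; capital account: acquisition of foreign patents and trademarks (non-produced assets) 100.32.)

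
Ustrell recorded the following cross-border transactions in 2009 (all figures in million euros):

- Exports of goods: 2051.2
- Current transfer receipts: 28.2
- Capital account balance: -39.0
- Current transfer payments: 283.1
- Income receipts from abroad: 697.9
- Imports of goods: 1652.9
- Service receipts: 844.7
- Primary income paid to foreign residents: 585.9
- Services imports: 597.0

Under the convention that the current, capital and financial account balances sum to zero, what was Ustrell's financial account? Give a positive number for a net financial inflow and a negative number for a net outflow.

-464.1

Goods balance = 2051.2 - 1652.9 = 398.3
Services balance = 844.7 - 597.0 = 247.7
Trade balance (goods + services) = 398.3 + 247.7 = 646.0
Net primary income = 697.9 - 585.9 = 112.0
Net secondary income = 28.2 - 283.1 = -254.9
Current account = 646.0 + 112.0 + (-254.9) = 503.1
Financial account = -(503.1 + (-39.0)) = -464.1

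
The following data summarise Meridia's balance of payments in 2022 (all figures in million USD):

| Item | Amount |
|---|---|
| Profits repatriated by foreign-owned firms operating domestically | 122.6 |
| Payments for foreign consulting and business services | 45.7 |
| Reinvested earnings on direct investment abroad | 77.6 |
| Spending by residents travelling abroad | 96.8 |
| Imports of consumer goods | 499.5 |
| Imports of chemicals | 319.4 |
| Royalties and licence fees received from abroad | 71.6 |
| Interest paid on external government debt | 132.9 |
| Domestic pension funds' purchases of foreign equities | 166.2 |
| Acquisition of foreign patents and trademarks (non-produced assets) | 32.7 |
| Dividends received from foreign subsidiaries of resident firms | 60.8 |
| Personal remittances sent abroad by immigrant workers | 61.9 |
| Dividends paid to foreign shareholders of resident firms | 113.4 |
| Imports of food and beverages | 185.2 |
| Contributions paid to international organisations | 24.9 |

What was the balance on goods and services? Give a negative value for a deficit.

Goods: -319.4 - 185.2 - 499.5 = -1004.1
Services: 71.6 - 45.7 - 96.8 = -70.9
Trade balance = -1004.1 + (-70.9) = -1075.0
(Excluded from the trade balance — primary income: profits repatriated by foreign-owned firms operating domestically 122.6, reinvested earnings on direct investment abroad 77.6, interest paid on external government debt 132.9, dividends received from foreign subsidiaries of resident firms 60.8, dividends paid to foreign shareholders of resident firms 113.4; financial account: domestic pension funds' purchases of foreign equities 166.2; capital account: acquisition of foreign patents and trademarks (non-produced assets) 32.7; secondary income: personal remittances sent abroad by immigrant workers 61.9, contributions paid to international organisations 24.9.)

-1075.0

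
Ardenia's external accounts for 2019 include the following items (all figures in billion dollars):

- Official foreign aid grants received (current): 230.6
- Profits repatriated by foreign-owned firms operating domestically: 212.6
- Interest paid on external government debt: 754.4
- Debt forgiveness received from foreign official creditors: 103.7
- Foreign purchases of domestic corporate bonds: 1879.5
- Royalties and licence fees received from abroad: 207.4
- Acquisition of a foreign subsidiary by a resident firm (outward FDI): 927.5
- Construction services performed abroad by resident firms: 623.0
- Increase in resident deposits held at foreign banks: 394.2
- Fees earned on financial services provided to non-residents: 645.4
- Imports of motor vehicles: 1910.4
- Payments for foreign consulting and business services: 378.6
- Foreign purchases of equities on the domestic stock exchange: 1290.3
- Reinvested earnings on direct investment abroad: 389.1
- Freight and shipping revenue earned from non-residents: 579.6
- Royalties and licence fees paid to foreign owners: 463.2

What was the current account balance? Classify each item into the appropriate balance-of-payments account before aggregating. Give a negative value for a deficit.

Goods: -1910.4
Services: -463.2 + 623.0 - 378.6 + 207.4 + 579.6 + 645.4 = 1213.6
Primary income: 389.1 - 754.4 - 212.6 = -577.9
Secondary income: 230.6
Current account = (-1910.4) + 1213.6 + (-577.9) + 230.6 = -1044.1
(Excluded from the current account — capital account: debt forgiveness received from foreign official creditors 103.7; financial account: foreign purchases of domestic corporate bonds 1879.5, acquisition of a foreign subsidiary by a resident firm (outward FDI) 927.5, increase in resident deposits held at foreign banks 394.2, foreign purchases of equities on the domestic stock exchange 1290.3.)

-1044.1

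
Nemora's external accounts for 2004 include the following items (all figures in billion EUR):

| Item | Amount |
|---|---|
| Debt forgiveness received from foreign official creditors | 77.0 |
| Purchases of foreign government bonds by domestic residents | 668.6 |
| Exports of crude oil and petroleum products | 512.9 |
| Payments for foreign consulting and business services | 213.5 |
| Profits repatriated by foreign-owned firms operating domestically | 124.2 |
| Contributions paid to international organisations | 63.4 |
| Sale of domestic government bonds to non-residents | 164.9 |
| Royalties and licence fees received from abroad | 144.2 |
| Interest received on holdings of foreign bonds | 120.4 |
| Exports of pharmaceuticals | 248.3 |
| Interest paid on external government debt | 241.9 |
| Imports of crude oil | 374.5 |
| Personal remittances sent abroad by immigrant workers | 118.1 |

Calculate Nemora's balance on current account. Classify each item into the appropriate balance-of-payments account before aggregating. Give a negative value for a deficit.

-109.8

Goods: 248.3 + 512.9 - 374.5 = 386.7
Services: 144.2 - 213.5 = -69.3
Primary income: -124.2 + 120.4 - 241.9 = -245.7
Secondary income: -63.4 - 118.1 = -181.5
Current account = 386.7 + (-69.3) + (-245.7) + (-181.5) = -109.8
(Excluded from the current account — capital account: debt forgiveness received from foreign official creditors 77.0; financial account: purchases of foreign government bonds by domestic residents 668.6, sale of domestic government bonds to non-residents 164.9.)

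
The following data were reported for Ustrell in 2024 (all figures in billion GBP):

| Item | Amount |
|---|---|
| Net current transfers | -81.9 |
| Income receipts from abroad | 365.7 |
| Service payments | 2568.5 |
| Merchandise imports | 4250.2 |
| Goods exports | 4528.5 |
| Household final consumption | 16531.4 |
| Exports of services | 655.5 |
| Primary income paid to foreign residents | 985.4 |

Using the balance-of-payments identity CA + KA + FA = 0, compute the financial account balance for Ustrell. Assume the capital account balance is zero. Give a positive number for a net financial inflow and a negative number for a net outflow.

2336.3

Goods balance = 4528.5 - 4250.2 = 278.3
Services balance = 655.5 - 2568.5 = -1913.0
Trade balance (goods + services) = 278.3 + (-1913.0) = -1634.7
Net primary income = 365.7 - 985.4 = -619.7
Net secondary income = -81.9
Current account = -1634.7 + (-619.7) + (-81.9) = -2336.3
Financial account = -(-2336.3) = 2336.3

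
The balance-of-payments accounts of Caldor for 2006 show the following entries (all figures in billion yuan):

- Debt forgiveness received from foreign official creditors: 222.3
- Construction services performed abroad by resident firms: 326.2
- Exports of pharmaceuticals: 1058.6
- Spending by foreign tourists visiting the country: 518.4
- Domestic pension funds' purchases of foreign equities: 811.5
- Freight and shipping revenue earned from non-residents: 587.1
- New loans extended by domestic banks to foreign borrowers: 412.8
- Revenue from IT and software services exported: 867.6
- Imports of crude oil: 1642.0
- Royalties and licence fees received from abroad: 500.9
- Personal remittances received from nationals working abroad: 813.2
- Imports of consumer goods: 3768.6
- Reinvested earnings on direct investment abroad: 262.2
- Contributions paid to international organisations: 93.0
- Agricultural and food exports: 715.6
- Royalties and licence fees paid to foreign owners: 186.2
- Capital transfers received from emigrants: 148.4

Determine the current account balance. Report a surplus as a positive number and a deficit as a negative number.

-40.0

Goods: -1642.0 + 1058.6 - 3768.6 + 715.6 = -3636.4
Services: 587.1 + 500.9 + 518.4 + 867.6 + 326.2 - 186.2 = 2614.0
Primary income: 262.2
Secondary income: 813.2 - 93.0 = 720.2
Current account = (-3636.4) + 2614.0 + 262.2 + 720.2 = -40.0
(Excluded from the current account — capital account: debt forgiveness received from foreign official creditors 222.3, capital transfers received from emigrants 148.4; financial account: domestic pension funds' purchases of foreign equities 811.5, new loans extended by domestic banks to foreign borrowers 412.8.)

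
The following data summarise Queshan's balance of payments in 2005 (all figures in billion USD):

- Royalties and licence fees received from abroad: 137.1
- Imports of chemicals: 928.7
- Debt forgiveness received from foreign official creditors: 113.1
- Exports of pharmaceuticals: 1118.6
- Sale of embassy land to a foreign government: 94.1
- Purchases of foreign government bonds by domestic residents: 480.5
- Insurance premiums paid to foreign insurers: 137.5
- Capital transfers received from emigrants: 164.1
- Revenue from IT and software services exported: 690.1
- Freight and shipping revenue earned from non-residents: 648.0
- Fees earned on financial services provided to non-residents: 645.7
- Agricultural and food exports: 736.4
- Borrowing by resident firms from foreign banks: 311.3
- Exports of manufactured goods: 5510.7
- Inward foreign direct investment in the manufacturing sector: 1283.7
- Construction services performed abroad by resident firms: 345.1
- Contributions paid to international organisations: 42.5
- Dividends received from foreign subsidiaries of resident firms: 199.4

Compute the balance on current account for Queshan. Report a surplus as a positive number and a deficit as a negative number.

8922.4

Goods: -928.7 + 1118.6 + 736.4 + 5510.7 = 6437.0
Services: 648.0 + 345.1 - 137.5 + 690.1 + 137.1 + 645.7 = 2328.5
Primary income: 199.4
Secondary income: -42.5
Current account = 6437.0 + 2328.5 + 199.4 + (-42.5) = 8922.4
(Excluded from the current account — capital account: debt forgiveness received from foreign official creditors 113.1, sale of embassy land to a foreign government 94.1, capital transfers received from emigrants 164.1; financial account: purchases of foreign government bonds by domestic residents 480.5, borrowing by resident firms from foreign banks 311.3, inward foreign direct investment in the manufacturing sector 1283.7.)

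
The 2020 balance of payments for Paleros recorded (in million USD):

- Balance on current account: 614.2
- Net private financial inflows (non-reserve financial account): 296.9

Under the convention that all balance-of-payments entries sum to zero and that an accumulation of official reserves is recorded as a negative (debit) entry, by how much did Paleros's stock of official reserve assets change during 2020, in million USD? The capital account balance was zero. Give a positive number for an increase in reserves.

Official reserve transactions balance = -(614.2 + 296.9) = -911.1
An accumulation of reserves is recorded as a debit (negative entry), so the change in the stock of reserves is the negative of that balance.
Change in official reserves = -(-911.1) = 911.1

911.1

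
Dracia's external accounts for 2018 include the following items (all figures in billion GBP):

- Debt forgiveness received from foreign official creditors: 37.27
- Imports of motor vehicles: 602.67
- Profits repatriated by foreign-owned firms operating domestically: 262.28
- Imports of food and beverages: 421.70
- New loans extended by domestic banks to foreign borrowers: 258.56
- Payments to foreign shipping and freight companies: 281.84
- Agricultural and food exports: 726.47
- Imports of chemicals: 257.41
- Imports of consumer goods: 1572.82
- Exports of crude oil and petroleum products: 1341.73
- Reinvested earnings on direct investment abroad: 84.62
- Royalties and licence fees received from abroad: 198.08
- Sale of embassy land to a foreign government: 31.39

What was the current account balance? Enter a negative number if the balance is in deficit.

-1047.82

Goods: -421.70 - 257.41 - 1572.82 + 726.47 + 1341.73 - 602.67 = -786.40
Services: -281.84 + 198.08 = -83.76
Primary income: -262.28 + 84.62 = -177.66
Current account = (-786.40) + (-83.76) + (-177.66) = -1047.82
(Excluded from the current account — capital account: debt forgiveness received from foreign official creditors 37.27, sale of embassy land to a foreign government 31.39; financial account: new loans extended by domestic banks to foreign borrowers 258.56.)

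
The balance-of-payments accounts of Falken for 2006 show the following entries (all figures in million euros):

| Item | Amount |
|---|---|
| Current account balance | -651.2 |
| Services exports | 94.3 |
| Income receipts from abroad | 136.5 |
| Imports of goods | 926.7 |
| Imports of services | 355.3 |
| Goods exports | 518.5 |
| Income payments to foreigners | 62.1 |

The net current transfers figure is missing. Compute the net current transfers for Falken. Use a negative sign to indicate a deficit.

Current account = goods balance + services balance + net primary income + net secondary income
Sum of the known components = -594.8
Net current transfers = CA - (known components) = -651.2 - (-594.8) = -56.4

-56.4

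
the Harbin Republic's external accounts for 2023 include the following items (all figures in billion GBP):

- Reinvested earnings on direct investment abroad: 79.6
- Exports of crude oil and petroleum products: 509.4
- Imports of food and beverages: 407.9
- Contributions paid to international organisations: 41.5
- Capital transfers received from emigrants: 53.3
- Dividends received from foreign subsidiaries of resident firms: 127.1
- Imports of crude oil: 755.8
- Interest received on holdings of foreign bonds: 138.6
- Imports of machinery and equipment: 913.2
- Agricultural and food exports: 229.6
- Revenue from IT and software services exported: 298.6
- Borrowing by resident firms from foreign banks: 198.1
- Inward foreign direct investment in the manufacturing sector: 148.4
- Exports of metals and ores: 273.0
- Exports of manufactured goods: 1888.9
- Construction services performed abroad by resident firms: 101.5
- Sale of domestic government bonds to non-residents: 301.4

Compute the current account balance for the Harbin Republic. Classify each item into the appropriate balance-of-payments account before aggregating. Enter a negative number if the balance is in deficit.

1527.9

Goods: 509.4 + 229.6 - 913.2 - 755.8 + 1888.9 + 273.0 - 407.9 = 824.0
Services: 298.6 + 101.5 = 400.1
Primary income: 138.6 + 79.6 + 127.1 = 345.3
Secondary income: -41.5
Current account = 824.0 + 400.1 + 345.3 + (-41.5) = 1527.9
(Excluded from the current account — capital account: capital transfers received from emigrants 53.3; financial account: borrowing by resident firms from foreign banks 198.1, inward foreign direct investment in the manufacturing sector 148.4, sale of domestic government bonds to non-residents 301.4.)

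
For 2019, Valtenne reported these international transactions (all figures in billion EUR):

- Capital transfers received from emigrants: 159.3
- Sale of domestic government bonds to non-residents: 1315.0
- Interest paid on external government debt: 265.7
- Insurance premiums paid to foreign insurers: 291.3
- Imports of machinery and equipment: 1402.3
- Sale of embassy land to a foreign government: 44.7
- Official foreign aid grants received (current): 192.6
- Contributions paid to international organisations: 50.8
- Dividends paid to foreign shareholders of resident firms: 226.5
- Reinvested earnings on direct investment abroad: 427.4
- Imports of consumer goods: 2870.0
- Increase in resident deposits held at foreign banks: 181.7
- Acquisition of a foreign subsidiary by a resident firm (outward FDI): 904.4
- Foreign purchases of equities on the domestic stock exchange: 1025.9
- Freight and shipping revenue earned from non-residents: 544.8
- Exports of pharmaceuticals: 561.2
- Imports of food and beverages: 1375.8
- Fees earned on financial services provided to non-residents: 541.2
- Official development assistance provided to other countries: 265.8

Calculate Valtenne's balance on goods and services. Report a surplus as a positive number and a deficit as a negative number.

Goods: 561.2 - 2870.0 - 1375.8 - 1402.3 = -5086.9
Services: 541.2 - 291.3 + 544.8 = 794.7
Trade balance = -5086.9 + 794.7 = -4292.2
(Excluded from the trade balance — capital account: capital transfers received from emigrants 159.3, sale of embassy land to a foreign government 44.7; financial account: sale of domestic government bonds to non-residents 1315.0, increase in resident deposits held at foreign banks 181.7, acquisition of a foreign subsidiary by a resident firm (outward FDI) 904.4, foreign purchases of equities on the domestic stock exchange 1025.9; primary income: interest paid on external government debt 265.7, dividends paid to foreign shareholders of resident firms 226.5, reinvested earnings on direct investment abroad 427.4; secondary income: official foreign aid grants received (current) 192.6, contributions paid to international organisations 50.8, official development assistance provided to other countries 265.8.)

-4292.2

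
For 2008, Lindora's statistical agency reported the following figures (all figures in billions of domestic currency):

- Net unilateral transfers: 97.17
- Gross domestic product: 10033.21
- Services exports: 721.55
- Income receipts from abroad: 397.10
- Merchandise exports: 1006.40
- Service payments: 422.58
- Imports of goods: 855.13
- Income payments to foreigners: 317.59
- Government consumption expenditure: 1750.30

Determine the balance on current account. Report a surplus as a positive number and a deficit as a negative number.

Goods balance = 1006.40 - 855.13 = 151.27
Services balance = 721.55 - 422.58 = 298.97
Trade balance (goods + services) = 151.27 + 298.97 = 450.24
Net primary income = 397.10 - 317.59 = 79.51
Net secondary income = 97.17
Current account = 450.24 + 79.51 + 97.17 = 626.92

626.92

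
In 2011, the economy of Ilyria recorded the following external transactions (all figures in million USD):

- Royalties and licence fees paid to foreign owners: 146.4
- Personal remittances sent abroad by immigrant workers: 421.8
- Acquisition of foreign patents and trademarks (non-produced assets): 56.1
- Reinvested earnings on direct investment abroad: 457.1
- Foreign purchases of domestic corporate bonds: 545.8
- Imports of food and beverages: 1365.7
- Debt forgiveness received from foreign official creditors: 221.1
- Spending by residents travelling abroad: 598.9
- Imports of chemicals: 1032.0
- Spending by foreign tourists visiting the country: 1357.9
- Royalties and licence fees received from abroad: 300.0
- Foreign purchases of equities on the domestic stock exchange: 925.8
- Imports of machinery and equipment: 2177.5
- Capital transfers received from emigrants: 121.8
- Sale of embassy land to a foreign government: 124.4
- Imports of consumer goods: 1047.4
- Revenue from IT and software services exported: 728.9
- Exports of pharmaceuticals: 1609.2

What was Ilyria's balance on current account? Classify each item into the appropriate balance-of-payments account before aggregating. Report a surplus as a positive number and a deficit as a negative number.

Goods: -1365.7 + 1609.2 - 1032.0 - 2177.5 - 1047.4 = -4013.4
Services: -146.4 - 598.9 + 300.0 + 1357.9 + 728.9 = 1641.5
Primary income: 457.1
Secondary income: -421.8
Current account = (-4013.4) + 1641.5 + 457.1 + (-421.8) = -2336.6
(Excluded from the current account — capital account: acquisition of foreign patents and trademarks (non-produced assets) 56.1, debt forgiveness received from foreign official creditors 221.1, capital transfers received from emigrants 121.8, sale of embassy land to a foreign government 124.4; financial account: foreign purchases of domestic corporate bonds 545.8, foreign purchases of equities on the domestic stock exchange 925.8.)

-2336.6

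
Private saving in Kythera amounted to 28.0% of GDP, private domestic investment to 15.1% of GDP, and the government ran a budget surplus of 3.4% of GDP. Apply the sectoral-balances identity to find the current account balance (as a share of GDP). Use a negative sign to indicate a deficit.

By the sectoral-balances identity, CA = (S_private - I) + (T - G).
Private balance = 28.0 - 15.1 = 12.9
Government balance (T - G) = 3.4
CA = 12.9 + 3.4 = 16.3

16.3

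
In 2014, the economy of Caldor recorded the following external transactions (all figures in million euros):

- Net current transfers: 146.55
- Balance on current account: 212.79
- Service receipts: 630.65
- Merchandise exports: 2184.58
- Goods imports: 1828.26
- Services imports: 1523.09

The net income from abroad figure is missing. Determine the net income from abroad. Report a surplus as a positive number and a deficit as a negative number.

602.36

Current account = goods balance + services balance + net primary income + net secondary income
Sum of the known components = -389.57
Net income from abroad = CA - (known components) = 212.79 - (-389.57) = 602.36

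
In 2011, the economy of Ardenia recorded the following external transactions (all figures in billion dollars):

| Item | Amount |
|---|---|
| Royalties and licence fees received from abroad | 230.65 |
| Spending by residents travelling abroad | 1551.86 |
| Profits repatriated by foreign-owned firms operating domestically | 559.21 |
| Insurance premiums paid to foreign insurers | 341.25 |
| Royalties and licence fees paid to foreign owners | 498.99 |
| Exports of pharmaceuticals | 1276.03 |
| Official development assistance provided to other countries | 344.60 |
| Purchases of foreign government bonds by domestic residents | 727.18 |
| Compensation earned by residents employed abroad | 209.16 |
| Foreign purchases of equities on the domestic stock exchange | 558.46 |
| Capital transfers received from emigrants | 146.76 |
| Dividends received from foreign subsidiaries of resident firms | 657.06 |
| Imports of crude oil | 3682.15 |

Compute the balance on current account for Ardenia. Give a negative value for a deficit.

-4605.16

Goods: -3682.15 + 1276.03 = -2406.12
Services: -341.25 - 498.99 + 230.65 - 1551.86 = -2161.45
Primary income: 209.16 + 657.06 - 559.21 = 307.01
Secondary income: -344.60
Current account = (-2406.12) + (-2161.45) + 307.01 + (-344.60) = -4605.16
(Excluded from the current account — financial account: purchases of foreign government bonds by domestic residents 727.18, foreign purchases of equities on the domestic stock exchange 558.46; capital account: capital transfers received from emigrants 146.76.)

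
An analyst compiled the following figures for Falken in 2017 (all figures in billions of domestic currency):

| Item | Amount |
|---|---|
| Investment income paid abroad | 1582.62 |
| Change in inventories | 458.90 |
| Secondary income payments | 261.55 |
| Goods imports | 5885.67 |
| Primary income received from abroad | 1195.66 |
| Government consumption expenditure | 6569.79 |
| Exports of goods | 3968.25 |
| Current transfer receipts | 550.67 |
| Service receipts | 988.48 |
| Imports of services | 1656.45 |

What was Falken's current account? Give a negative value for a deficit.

-2683.23

Goods balance = 3968.25 - 5885.67 = -1917.42
Services balance = 988.48 - 1656.45 = -667.97
Trade balance (goods + services) = -1917.42 + (-667.97) = -2585.39
Net primary income = 1195.66 - 1582.62 = -386.96
Net secondary income = 550.67 - 261.55 = 289.12
Current account = -2585.39 + (-386.96) + 289.12 = -2683.23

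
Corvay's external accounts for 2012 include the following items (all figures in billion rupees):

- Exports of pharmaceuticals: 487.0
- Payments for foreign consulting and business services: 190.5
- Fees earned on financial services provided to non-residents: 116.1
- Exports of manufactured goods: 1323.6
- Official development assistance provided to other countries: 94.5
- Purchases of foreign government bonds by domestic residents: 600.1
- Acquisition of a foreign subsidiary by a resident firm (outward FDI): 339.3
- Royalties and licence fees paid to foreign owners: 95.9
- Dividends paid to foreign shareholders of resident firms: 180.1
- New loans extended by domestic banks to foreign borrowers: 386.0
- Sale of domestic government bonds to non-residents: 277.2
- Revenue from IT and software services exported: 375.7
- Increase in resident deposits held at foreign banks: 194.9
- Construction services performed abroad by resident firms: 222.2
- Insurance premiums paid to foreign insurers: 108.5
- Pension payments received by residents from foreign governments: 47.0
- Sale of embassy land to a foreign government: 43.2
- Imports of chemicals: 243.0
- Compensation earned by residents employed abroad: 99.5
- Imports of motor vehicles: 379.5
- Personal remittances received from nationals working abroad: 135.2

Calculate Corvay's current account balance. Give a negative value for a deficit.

1514.3

Goods: -243.0 - 379.5 + 1323.6 + 487.0 = 1188.1
Services: 116.1 - 190.5 - 108.5 + 375.7 + 222.2 - 95.9 = 319.1
Primary income: -180.1 + 99.5 = -80.6
Secondary income: -94.5 + 47.0 + 135.2 = 87.7
Current account = 1188.1 + 319.1 + (-80.6) + 87.7 = 1514.3
(Excluded from the current account — financial account: purchases of foreign government bonds by domestic residents 600.1, acquisition of a foreign subsidiary by a resident firm (outward FDI) 339.3, new loans extended by domestic banks to foreign borrowers 386.0, sale of domestic government bonds to non-residents 277.2, increase in resident deposits held at foreign banks 194.9; capital account: sale of embassy land to a foreign government 43.2.)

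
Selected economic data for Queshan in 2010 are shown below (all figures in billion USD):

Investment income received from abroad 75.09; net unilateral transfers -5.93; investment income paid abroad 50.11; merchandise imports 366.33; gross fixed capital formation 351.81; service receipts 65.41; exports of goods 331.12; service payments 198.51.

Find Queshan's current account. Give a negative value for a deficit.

-149.26

Goods balance = 331.12 - 366.33 = -35.21
Services balance = 65.41 - 198.51 = -133.10
Trade balance (goods + services) = -35.21 + (-133.10) = -168.31
Net primary income = 75.09 - 50.11 = 24.98
Net secondary income = -5.93
Current account = -168.31 + 24.98 + (-5.93) = -149.26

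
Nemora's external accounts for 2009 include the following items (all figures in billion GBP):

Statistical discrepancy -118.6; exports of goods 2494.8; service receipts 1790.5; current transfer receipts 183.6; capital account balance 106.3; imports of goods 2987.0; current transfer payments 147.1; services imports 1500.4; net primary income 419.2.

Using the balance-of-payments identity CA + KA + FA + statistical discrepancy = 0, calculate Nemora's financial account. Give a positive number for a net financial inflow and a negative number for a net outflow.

Goods balance = 2494.8 - 2987.0 = -492.2
Services balance = 1790.5 - 1500.4 = 290.1
Trade balance (goods + services) = -492.2 + 290.1 = -202.1
Net primary income = 419.2
Net secondary income = 183.6 - 147.1 = 36.5
Current account = -202.1 + 419.2 + 36.5 = 253.6
Financial account = -(253.6 + 106.3 + (-118.6)) = -241.3

-241.3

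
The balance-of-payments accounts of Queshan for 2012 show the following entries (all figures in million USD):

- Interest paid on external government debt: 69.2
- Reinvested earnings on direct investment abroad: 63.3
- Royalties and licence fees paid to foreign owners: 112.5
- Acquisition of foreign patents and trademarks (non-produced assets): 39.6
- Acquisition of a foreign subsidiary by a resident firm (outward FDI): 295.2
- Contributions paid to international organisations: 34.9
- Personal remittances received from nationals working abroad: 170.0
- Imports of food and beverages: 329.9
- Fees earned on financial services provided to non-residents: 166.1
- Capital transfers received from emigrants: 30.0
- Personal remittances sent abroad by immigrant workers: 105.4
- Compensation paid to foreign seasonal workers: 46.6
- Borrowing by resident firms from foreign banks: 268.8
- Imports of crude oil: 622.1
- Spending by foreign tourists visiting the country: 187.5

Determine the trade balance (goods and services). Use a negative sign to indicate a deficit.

-710.9

Goods: -329.9 - 622.1 = -952.0
Services: 166.1 + 187.5 - 112.5 = 241.1
Trade balance = -952.0 + 241.1 = -710.9
(Excluded from the trade balance — primary income: interest paid on external government debt 69.2, reinvested earnings on direct investment abroad 63.3, compensation paid to foreign seasonal workers 46.6; capital account: acquisition of foreign patents and trademarks (non-produced assets) 39.6, capital transfers received from emigrants 30.0; financial account: acquisition of a foreign subsidiary by a resident firm (outward FDI) 295.2, borrowing by resident firms from foreign banks 268.8; secondary income: contributions paid to international organisations 34.9, personal remittances received from nationals working abroad 170.0, personal remittances sent abroad by immigrant workers 105.4.)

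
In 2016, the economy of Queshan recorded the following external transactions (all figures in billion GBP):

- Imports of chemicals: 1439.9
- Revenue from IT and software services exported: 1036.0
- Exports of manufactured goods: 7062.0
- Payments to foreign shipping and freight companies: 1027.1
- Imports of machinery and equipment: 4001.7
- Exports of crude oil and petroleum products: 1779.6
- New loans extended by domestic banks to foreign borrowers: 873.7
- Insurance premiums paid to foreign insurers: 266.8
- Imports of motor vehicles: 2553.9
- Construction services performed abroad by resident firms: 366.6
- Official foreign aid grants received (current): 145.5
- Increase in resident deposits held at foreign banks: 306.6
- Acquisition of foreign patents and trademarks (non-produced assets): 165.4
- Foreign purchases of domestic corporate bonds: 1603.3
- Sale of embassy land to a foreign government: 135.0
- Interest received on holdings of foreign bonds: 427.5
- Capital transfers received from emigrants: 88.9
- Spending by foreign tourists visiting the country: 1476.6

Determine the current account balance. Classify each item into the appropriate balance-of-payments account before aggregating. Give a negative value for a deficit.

3004.4

Goods: -2553.9 - 1439.9 - 4001.7 + 1779.6 + 7062.0 = 846.1
Services: 1036.0 - 266.8 - 1027.1 + 366.6 + 1476.6 = 1585.3
Primary income: 427.5
Secondary income: 145.5
Current account = 846.1 + 1585.3 + 427.5 + 145.5 = 3004.4
(Excluded from the current account — financial account: new loans extended by domestic banks to foreign borrowers 873.7, increase in resident deposits held at foreign banks 306.6, foreign purchases of domestic corporate bonds 1603.3; capital account: acquisition of foreign patents and trademarks (non-produced assets) 165.4, sale of embassy land to a foreign government 135.0, capital transfers received from emigrants 88.9.)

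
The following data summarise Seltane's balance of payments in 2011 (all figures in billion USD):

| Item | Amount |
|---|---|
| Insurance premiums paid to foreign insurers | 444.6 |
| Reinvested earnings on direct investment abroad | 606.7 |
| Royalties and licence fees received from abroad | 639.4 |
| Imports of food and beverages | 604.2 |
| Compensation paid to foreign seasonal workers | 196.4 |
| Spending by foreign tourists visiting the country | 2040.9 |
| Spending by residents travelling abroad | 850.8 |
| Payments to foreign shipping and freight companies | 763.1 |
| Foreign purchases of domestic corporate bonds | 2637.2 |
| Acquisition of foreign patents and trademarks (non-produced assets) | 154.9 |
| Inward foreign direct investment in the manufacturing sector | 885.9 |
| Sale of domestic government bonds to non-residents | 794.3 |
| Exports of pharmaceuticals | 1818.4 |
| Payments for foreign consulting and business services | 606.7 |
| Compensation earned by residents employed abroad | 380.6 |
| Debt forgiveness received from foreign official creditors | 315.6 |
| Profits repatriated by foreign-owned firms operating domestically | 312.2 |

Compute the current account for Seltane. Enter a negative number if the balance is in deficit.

1708.0

Goods: 1818.4 - 604.2 = 1214.2
Services: -606.7 - 763.1 - 850.8 + 2040.9 - 444.6 + 639.4 = 15.1
Primary income: 606.7 - 312.2 + 380.6 - 196.4 = 478.7
Current account = 1214.2 + 15.1 + 478.7 = 1708.0
(Excluded from the current account — financial account: foreign purchases of domestic corporate bonds 2637.2, inward foreign direct investment in the manufacturing sector 885.9, sale of domestic government bonds to non-residents 794.3; capital account: acquisition of foreign patents and trademarks (non-produced assets) 154.9, debt forgiveness received from foreign official creditors 315.6.)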